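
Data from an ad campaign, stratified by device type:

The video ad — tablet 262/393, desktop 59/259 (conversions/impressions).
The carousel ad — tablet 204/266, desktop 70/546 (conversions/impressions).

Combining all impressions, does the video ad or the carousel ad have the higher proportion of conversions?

the video ad

Tablet: the video ad 262/393 = 66.7%, the carousel ad 204/266 = 76.7% → the carousel ad
Desktop: the video ad 59/259 = 22.8%, the carousel ad 70/546 = 12.8% → the video ad
Overall: the video ad 321/652 = 49.2%, the carousel ad 274/812 = 33.7% → the video ad
(Neither sweeps every device group, but the video ad has the higher pooled rate.)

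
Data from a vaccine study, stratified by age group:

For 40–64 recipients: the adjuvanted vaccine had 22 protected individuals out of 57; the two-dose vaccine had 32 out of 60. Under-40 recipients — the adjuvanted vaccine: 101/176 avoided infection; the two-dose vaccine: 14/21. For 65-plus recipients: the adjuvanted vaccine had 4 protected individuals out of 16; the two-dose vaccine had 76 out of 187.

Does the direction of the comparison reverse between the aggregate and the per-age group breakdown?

Yes

40–64: the adjuvanted vaccine 22/57 = 38.6%, the two-dose vaccine 32/60 = 53.3% → the two-dose vaccine
Under-40: the adjuvanted vaccine 101/176 = 57.4%, the two-dose vaccine 14/21 = 66.7% → the two-dose vaccine
65-plus: the adjuvanted vaccine 4/16 = 25.0%, the two-dose vaccine 76/187 = 40.6% → the two-dose vaccine
Overall: the adjuvanted vaccine 127/249 = 51.0%, the two-dose vaccine 122/268 = 45.5% → the adjuvanted vaccine
The two-dose vaccine wins each age group but the adjuvanted vaccine wins overall — the comparison reverses. The two-dose vaccine's recipients skew toward 65-plus, which has a lower base rate.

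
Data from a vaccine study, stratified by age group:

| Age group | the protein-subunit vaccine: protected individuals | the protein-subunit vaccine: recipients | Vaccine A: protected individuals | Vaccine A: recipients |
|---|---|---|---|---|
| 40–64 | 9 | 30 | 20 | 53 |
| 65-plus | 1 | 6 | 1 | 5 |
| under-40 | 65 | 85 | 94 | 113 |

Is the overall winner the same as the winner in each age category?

40–64: the protein-subunit vaccine 9/30 = 30.0%, Vaccine A 20/53 = 37.7% → Vaccine A
65-plus: the protein-subunit vaccine 1/6 = 16.7%, Vaccine A 1/5 = 20.0% → Vaccine A
Under-40: the protein-subunit vaccine 65/85 = 76.5%, Vaccine A 94/113 = 83.2% → Vaccine A
Overall: the protein-subunit vaccine 75/121 = 62.0%, Vaccine A 115/171 = 67.3% → Vaccine A
Vaccine A wins overall and in every age group — no reversal.

Yes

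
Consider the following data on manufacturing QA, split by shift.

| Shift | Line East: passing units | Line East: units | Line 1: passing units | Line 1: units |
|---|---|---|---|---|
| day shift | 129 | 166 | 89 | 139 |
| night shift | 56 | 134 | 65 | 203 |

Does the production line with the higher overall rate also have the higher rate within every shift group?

Day shift: Line East 129/166 = 77.7%, Line 1 89/139 = 64.0% → Line East
Night shift: Line East 56/134 = 41.8%, Line 1 65/203 = 32.0% → Line East
Overall: Line East 185/300 = 61.7%, Line 1 154/342 = 45.0% → Line East
Line East wins overall and in every shift group — no reversal.

Yes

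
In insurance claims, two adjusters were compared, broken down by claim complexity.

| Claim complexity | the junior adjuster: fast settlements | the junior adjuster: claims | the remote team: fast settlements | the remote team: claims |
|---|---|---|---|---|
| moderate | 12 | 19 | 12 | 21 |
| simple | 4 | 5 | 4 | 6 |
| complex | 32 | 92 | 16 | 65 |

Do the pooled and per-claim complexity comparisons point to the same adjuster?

Moderate: the junior adjuster 12/19 = 63.2%, the remote team 12/21 = 57.1% → the junior adjuster
Simple: the junior adjuster 4/5 = 80.0%, the remote team 4/6 = 66.7% → the junior adjuster
Complex: the junior adjuster 32/92 = 34.8%, the remote team 16/65 = 24.6% → the junior adjuster
Overall: the junior adjuster 48/116 = 41.4%, the remote team 32/92 = 34.8% → the junior adjuster
The junior adjuster wins overall and in every claim group — no reversal.

Yes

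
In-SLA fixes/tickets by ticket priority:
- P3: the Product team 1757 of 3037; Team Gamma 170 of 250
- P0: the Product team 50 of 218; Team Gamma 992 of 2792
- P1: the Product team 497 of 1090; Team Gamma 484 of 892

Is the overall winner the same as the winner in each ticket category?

P3: the Product team 1757/3037 = 57.9%, Team Gamma 170/250 = 68.0% → Team Gamma
P0: the Product team 50/218 = 22.9%, Team Gamma 992/2792 = 35.5% → Team Gamma
P1: the Product team 497/1090 = 45.6%, Team Gamma 484/892 = 54.3% → Team Gamma
Overall: the Product team 2304/4345 = 53.0%, Team Gamma 1646/3934 = 41.8% → the Product team
Team Gamma wins each ticket group but the Product team wins overall — the comparison reverses. Team Gamma's tickets skew toward P0, which has a lower base rate.

No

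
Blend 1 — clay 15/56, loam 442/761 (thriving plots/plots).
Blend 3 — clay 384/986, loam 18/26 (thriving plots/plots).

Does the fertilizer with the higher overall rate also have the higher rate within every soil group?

Clay: Blend 1 15/56 = 26.8%, Blend 3 384/986 = 38.9% → Blend 3
Loam: Blend 1 442/761 = 58.1%, Blend 3 18/26 = 69.2% → Blend 3
Overall: Blend 1 457/817 = 55.9%, Blend 3 402/1012 = 39.7% → Blend 1
Blend 3 wins each soil group but Blend 1 wins overall — the comparison reverses. Blend 3's plots skew toward clay, which has a lower base rate.

No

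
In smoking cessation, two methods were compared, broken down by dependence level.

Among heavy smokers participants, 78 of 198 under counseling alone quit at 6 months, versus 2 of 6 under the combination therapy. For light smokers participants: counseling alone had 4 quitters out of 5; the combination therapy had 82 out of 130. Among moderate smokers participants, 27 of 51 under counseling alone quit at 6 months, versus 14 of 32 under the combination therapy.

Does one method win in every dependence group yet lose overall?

Yes

Heavy smokers: counseling alone 78/198 = 39.4%, the combination therapy 2/6 = 33.3% → counseling alone
Light smokers: counseling alone 4/5 = 80.0%, the combination therapy 82/130 = 63.1% → counseling alone
Moderate smokers: counseling alone 27/51 = 52.9%, the combination therapy 14/32 = 43.8% → counseling alone
Overall: counseling alone 109/254 = 42.9%, the combination therapy 98/168 = 58.3% → the combination therapy
Counseling alone wins each dependence group but the combination therapy wins overall — the comparison reverses. Counseling alone's participants skew toward heavy smokers, which has a lower base rate.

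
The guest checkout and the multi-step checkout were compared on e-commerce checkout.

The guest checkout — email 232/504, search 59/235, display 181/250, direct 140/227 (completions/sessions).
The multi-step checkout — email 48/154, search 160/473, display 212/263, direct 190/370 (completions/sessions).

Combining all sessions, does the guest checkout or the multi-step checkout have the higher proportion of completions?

the guest checkout

Email: the guest checkout 232/504 = 46.0%, the multi-step checkout 48/154 = 31.2% → the guest checkout
Search: the guest checkout 59/235 = 25.1%, the multi-step checkout 160/473 = 33.8% → the multi-step checkout
Display: the guest checkout 181/250 = 72.4%, the multi-step checkout 212/263 = 80.6% → the multi-step checkout
Direct: the guest checkout 140/227 = 61.7%, the multi-step checkout 190/370 = 51.4% → the guest checkout
Overall: the guest checkout 612/1216 = 50.3%, the multi-step checkout 610/1260 = 48.4% → the guest checkout
(Neither sweeps every traffic group, but the guest checkout has the higher pooled rate.)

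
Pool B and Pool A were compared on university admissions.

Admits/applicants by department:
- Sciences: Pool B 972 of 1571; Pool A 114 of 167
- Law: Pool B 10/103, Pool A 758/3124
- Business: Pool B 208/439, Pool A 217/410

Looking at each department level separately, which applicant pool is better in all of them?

Pool A

Sciences: Pool B 972/1571 = 61.9%, Pool A 114/167 = 68.3% → Pool A
Law: Pool B 10/103 = 9.7%, Pool A 758/3124 = 24.3% → Pool A
Business: Pool B 208/439 = 47.4%, Pool A 217/410 = 52.9% → Pool A
Pool A has the higher rate in all 3 groups.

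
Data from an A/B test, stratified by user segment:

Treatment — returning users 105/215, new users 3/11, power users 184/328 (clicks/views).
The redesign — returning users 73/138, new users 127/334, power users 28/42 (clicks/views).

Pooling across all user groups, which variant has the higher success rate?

Returning users: Treatment 105/215 = 48.8%, the redesign 73/138 = 52.9% → the redesign
New users: Treatment 3/11 = 27.3%, the redesign 127/334 = 38.0% → the redesign
Power users: Treatment 184/328 = 56.1%, the redesign 28/42 = 66.7% → the redesign
Overall: Treatment 292/554 = 52.7%, the redesign 228/514 = 44.4% → Treatment
(The redesign wins every user group but Treatment wins overall — the redesign's views skew toward the low-rate new users group.)

Treatment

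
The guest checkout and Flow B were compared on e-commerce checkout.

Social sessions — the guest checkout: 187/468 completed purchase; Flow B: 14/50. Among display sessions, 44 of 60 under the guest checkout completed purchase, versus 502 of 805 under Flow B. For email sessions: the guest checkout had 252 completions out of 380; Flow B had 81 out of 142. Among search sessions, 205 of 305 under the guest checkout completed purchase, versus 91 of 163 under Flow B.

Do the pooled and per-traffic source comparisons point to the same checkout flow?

No

Social: the guest checkout 187/468 = 40.0%, Flow B 14/50 = 28.0% → the guest checkout
Display: the guest checkout 44/60 = 73.3%, Flow B 502/805 = 62.4% → the guest checkout
Email: the guest checkout 252/380 = 66.3%, Flow B 81/142 = 57.0% → the guest checkout
Search: the guest checkout 205/305 = 67.2%, Flow B 91/163 = 55.8% → the guest checkout
Overall: the guest checkout 688/1213 = 56.7%, Flow B 688/1160 = 59.3% → Flow B
The guest checkout wins each traffic group but Flow B wins overall — the comparison reverses. The guest checkout's sessions skew toward social, which has a lower base rate.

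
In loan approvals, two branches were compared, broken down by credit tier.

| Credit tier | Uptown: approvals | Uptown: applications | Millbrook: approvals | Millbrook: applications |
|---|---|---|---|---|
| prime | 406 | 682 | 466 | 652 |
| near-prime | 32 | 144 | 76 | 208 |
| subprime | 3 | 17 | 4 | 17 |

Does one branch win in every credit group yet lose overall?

No

Prime: Uptown 406/682 = 59.5%, Millbrook 466/652 = 71.5% → Millbrook
Near-prime: Uptown 32/144 = 22.2%, Millbrook 76/208 = 36.5% → Millbrook
Subprime: Uptown 3/17 = 17.6%, Millbrook 4/17 = 23.5% → Millbrook
Overall: Uptown 441/843 = 52.3%, Millbrook 546/877 = 62.3% → Millbrook
Millbrook wins overall and in every credit group — no reversal.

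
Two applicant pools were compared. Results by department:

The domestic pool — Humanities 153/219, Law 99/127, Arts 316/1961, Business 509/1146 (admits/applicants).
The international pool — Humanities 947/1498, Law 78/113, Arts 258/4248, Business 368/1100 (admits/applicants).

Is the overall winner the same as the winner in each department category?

Humanities: the domestic pool 153/219 = 69.9%, the international pool 947/1498 = 63.2% → the domestic pool
Law: the domestic pool 99/127 = 78.0%, the international pool 78/113 = 69.0% → the domestic pool
Arts: the domestic pool 316/1961 = 16.1%, the international pool 258/4248 = 6.1% → the domestic pool
Business: the domestic pool 509/1146 = 44.4%, the international pool 368/1100 = 33.5% → the domestic pool
Overall: the domestic pool 1077/3453 = 31.2%, the international pool 1651/6959 = 23.7% → the domestic pool
The domestic pool wins overall and in every department group — no reversal.

Yes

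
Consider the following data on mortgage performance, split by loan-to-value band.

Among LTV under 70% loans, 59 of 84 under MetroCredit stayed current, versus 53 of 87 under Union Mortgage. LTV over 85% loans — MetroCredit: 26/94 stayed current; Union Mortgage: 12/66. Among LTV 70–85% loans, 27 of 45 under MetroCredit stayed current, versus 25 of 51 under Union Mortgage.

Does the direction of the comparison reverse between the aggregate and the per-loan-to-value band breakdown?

LTV under 70%: MetroCredit 59/84 = 70.2%, Union Mortgage 53/87 = 60.9% → MetroCredit
LTV over 85%: MetroCredit 26/94 = 27.7%, Union Mortgage 12/66 = 18.2% → MetroCredit
LTV 70–85%: MetroCredit 27/45 = 60.0%, Union Mortgage 25/51 = 49.0% → MetroCredit
Overall: MetroCredit 112/223 = 50.2%, Union Mortgage 90/204 = 44.1% → MetroCredit
MetroCredit wins overall and in every loan-to-value group — no reversal.

No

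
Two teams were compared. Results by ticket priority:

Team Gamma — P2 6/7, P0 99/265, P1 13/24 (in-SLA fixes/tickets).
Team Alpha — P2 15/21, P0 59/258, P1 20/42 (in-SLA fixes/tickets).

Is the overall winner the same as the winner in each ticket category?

P2: Team Gamma 6/7 = 85.7%, Team Alpha 15/21 = 71.4% → Team Gamma
P0: Team Gamma 99/265 = 37.4%, Team Alpha 59/258 = 22.9% → Team Gamma
P1: Team Gamma 13/24 = 54.2%, Team Alpha 20/42 = 47.6% → Team Gamma
Overall: Team Gamma 118/296 = 39.9%, Team Alpha 94/321 = 29.3% → Team Gamma
Team Gamma wins overall and in every ticket group — no reversal.

Yes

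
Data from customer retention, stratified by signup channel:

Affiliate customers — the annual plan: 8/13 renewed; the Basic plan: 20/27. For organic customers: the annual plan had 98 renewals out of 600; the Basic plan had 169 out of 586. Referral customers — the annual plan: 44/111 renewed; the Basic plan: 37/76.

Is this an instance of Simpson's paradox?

Affiliate: the annual plan 8/13 = 61.5%, the Basic plan 20/27 = 74.1% → the Basic plan
Organic: the annual plan 98/600 = 16.3%, the Basic plan 169/586 = 28.8% → the Basic plan
Referral: the annual plan 44/111 = 39.6%, the Basic plan 37/76 = 48.7% → the Basic plan
Overall: the annual plan 150/724 = 20.7%, the Basic plan 226/689 = 32.8% → the Basic plan
The Basic plan wins overall and in every signup group — no reversal.

No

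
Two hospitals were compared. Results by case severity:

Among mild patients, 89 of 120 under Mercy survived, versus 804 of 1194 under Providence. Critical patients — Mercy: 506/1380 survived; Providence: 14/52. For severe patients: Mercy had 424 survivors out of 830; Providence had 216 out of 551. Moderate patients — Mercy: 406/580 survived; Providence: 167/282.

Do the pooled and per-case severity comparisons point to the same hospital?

Mild: Mercy 89/120 = 74.2%, Providence 804/1194 = 67.3% → Mercy
Critical: Mercy 506/1380 = 36.7%, Providence 14/52 = 26.9% → Mercy
Severe: Mercy 424/830 = 51.1%, Providence 216/551 = 39.2% → Mercy
Moderate: Mercy 406/580 = 70.0%, Providence 167/282 = 59.2% → Mercy
Overall: Mercy 1425/2910 = 49.0%, Providence 1201/2079 = 57.8% → Providence
Mercy wins each case group but Providence wins overall — the comparison reverses. Mercy's patients skew toward critical, which has a lower base rate.

No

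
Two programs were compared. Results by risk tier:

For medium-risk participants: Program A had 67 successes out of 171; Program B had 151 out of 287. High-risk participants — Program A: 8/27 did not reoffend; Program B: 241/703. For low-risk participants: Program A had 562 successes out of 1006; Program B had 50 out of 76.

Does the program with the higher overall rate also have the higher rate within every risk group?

Medium-risk: Program A 67/171 = 39.2%, Program B 151/287 = 52.6% → Program B
High-risk: Program A 8/27 = 29.6%, Program B 241/703 = 34.3% → Program B
Low-risk: Program A 562/1006 = 55.9%, Program B 50/76 = 65.8% → Program B
Overall: Program A 637/1204 = 52.9%, Program B 442/1066 = 41.5% → Program A
Program B wins each risk group but Program A wins overall — the comparison reverses. Program B's participants skew toward high-risk, which has a lower base rate.

No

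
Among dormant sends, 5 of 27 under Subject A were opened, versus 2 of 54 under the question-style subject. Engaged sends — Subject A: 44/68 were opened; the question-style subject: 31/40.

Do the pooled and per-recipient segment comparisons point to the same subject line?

Dormant: Subject A 5/27 = 18.5%, the question-style subject 2/54 = 3.7% → Subject A
Engaged: Subject A 44/68 = 64.7%, the question-style subject 31/40 = 77.5% → the question-style subject
Overall: Subject A 49/95 = 51.6%, the question-style subject 33/94 = 35.1% → Subject A
Neither sweeps: Subject A wins 1 of 2 groups, the question-style subject wins 1. Subject A wins overall but not every group — no Simpson reversal.

No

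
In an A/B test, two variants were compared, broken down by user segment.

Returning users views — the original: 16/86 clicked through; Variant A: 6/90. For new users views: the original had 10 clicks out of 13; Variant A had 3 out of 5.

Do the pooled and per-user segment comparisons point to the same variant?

Yes

Returning users: the original 16/86 = 18.6%, Variant A 6/90 = 6.7% → the original
New users: the original 10/13 = 76.9%, Variant A 3/5 = 60.0% → the original
Overall: the original 26/99 = 26.3%, Variant A 9/95 = 9.5% → the original
The original wins overall and in every user group — no reversal.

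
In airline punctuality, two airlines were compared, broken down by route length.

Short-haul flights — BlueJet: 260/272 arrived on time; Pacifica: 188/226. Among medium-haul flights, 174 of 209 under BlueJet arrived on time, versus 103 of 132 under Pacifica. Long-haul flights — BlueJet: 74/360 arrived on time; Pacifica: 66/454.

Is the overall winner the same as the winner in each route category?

Yes

Short-haul: BlueJet 260/272 = 95.6%, Pacifica 188/226 = 83.2% → BlueJet
Medium-haul: BlueJet 174/209 = 83.3%, Pacifica 103/132 = 78.0% → BlueJet
Long-haul: BlueJet 74/360 = 20.6%, Pacifica 66/454 = 14.5% → BlueJet
Overall: BlueJet 508/841 = 60.4%, Pacifica 357/812 = 44.0% → BlueJet
BlueJet wins overall and in every route group — no reversal.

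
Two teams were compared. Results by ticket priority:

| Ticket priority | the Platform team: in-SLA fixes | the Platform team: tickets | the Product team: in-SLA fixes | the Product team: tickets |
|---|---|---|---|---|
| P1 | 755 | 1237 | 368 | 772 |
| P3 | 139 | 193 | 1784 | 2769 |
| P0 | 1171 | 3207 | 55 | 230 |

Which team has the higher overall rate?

the Product team

P1: the Platform team 755/1237 = 61.0%, the Product team 368/772 = 47.7% → the Platform team
P3: the Platform team 139/193 = 72.0%, the Product team 1784/2769 = 64.4% → the Platform team
P0: the Platform team 1171/3207 = 36.5%, the Product team 55/230 = 23.9% → the Platform team
Overall: the Platform team 2065/4637 = 44.5%, the Product team 2207/3771 = 58.5% → the Product team
(The Platform team wins every ticket group but the Product team wins overall — the Platform team's tickets skew toward the low-rate P0 group.)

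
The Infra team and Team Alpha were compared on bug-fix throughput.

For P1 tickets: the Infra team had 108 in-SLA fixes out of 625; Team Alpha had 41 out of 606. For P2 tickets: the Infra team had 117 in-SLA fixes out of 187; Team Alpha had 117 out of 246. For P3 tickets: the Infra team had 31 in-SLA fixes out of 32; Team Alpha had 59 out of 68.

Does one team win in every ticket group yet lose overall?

No

P1: the Infra team 108/625 = 17.3%, Team Alpha 41/606 = 6.8% → the Infra team
P2: the Infra team 117/187 = 62.6%, Team Alpha 117/246 = 47.6% → the Infra team
P3: the Infra team 31/32 = 96.9%, Team Alpha 59/68 = 86.8% → the Infra team
Overall: the Infra team 256/844 = 30.3%, Team Alpha 217/920 = 23.6% → the Infra team
The Infra team wins overall and in every ticket group — no reversal.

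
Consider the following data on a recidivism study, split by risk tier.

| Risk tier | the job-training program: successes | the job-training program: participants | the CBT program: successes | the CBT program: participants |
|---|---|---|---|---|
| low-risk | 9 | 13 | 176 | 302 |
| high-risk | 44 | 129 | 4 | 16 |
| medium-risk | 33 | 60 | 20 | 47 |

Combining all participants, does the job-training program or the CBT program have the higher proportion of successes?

the CBT program

Low-risk: the job-training program 9/13 = 69.2%, the CBT program 176/302 = 58.3% → the job-training program
High-risk: the job-training program 44/129 = 34.1%, the CBT program 4/16 = 25.0% → the job-training program
Medium-risk: the job-training program 33/60 = 55.0%, the CBT program 20/47 = 42.6% → the job-training program
Overall: the job-training program 86/202 = 42.6%, the CBT program 200/365 = 54.8% → the CBT program
(The job-training program wins every risk group but the CBT program wins overall — the job-training program's participants skew toward the low-rate high-risk group.)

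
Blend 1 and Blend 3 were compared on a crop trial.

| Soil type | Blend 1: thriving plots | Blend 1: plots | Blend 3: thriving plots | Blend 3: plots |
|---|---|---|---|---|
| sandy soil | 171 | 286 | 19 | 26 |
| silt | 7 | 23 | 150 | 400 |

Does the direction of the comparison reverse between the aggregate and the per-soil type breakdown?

Sandy soil: Blend 1 171/286 = 59.8%, Blend 3 19/26 = 73.1% → Blend 3
Silt: Blend 1 7/23 = 30.4%, Blend 3 150/400 = 37.5% → Blend 3
Overall: Blend 1 178/309 = 57.6%, Blend 3 169/426 = 39.7% → Blend 1
Blend 3 wins each soil group but Blend 1 wins overall — the comparison reverses. Blend 3's plots skew toward silt, which has a lower base rate.

Yes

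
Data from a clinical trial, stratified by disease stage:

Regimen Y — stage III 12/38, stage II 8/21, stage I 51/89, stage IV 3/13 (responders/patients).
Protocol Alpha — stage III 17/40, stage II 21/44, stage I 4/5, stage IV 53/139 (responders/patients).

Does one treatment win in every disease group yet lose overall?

Yes

Stage III: Regimen Y 12/38 = 31.6%, Protocol Alpha 17/40 = 42.5% → Protocol Alpha
Stage II: Regimen Y 8/21 = 38.1%, Protocol Alpha 21/44 = 47.7% → Protocol Alpha
Stage I: Regimen Y 51/89 = 57.3%, Protocol Alpha 4/5 = 80.0% → Protocol Alpha
Stage IV: Regimen Y 3/13 = 23.1%, Protocol Alpha 53/139 = 38.1% → Protocol Alpha
Overall: Regimen Y 74/161 = 46.0%, Protocol Alpha 95/228 = 41.7% → Regimen Y
Protocol Alpha wins each disease group but Regimen Y wins overall — the comparison reverses. Protocol Alpha's patients skew toward stage IV, which has a lower base rate.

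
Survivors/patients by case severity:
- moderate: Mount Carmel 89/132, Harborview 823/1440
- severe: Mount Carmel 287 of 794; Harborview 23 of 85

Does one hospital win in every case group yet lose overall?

Moderate: Mount Carmel 89/132 = 67.4%, Harborview 823/1440 = 57.2% → Mount Carmel
Severe: Mount Carmel 287/794 = 36.1%, Harborview 23/85 = 27.1% → Mount Carmel
Overall: Mount Carmel 376/926 = 40.6%, Harborview 846/1525 = 55.5% → Harborview
Mount Carmel wins each case group but Harborview wins overall — the comparison reverses. Mount Carmel's patients skew toward severe, which has a lower base rate.

Yes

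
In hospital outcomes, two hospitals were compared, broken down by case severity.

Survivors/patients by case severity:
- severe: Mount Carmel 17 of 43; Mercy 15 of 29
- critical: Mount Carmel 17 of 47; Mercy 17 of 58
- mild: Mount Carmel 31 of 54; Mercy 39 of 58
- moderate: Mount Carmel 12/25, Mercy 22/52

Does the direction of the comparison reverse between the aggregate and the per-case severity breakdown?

No

Severe: Mount Carmel 17/43 = 39.5%, Mercy 15/29 = 51.7% → Mercy
Critical: Mount Carmel 17/47 = 36.2%, Mercy 17/58 = 29.3% → Mount Carmel
Mild: Mount Carmel 31/54 = 57.4%, Mercy 39/58 = 67.2% → Mercy
Moderate: Mount Carmel 12/25 = 48.0%, Mercy 22/52 = 42.3% → Mount Carmel
Overall: Mount Carmel 77/169 = 45.6%, Mercy 93/197 = 47.2% → Mercy
Neither sweeps: Mount Carmel wins 2 of 4 groups, Mercy wins 2. Mercy wins overall but not every group — no Simpson reversal.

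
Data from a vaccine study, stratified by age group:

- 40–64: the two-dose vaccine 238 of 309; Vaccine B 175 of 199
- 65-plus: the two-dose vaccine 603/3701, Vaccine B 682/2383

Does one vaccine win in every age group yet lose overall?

No

40–64: the two-dose vaccine 238/309 = 77.0%, Vaccine B 175/199 = 87.9% → Vaccine B
65-plus: the two-dose vaccine 603/3701 = 16.3%, Vaccine B 682/2383 = 28.6% → Vaccine B
Overall: the two-dose vaccine 841/4010 = 21.0%, Vaccine B 857/2582 = 33.2% → Vaccine B
Vaccine B wins overall and in every age group — no reversal.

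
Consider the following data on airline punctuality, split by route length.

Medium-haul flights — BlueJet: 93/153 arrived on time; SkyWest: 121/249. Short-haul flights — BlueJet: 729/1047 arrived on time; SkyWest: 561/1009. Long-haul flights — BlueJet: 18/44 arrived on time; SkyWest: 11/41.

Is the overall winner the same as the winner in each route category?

Yes

Medium-haul: BlueJet 93/153 = 60.8%, SkyWest 121/249 = 48.6% → BlueJet
Short-haul: BlueJet 729/1047 = 69.6%, SkyWest 561/1009 = 55.6% → BlueJet
Long-haul: BlueJet 18/44 = 40.9%, SkyWest 11/41 = 26.8% → BlueJet
Overall: BlueJet 840/1244 = 67.5%, SkyWest 693/1299 = 53.3% → BlueJet
BlueJet wins overall and in every route group — no reversal.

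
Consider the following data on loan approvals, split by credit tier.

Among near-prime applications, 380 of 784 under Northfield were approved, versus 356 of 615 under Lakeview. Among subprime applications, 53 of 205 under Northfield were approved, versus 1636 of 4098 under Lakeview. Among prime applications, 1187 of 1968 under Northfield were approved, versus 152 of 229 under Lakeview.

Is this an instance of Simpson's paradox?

Yes

Near-prime: Northfield 380/784 = 48.5%, Lakeview 356/615 = 57.9% → Lakeview
Subprime: Northfield 53/205 = 25.9%, Lakeview 1636/4098 = 39.9% → Lakeview
Prime: Northfield 1187/1968 = 60.3%, Lakeview 152/229 = 66.4% → Lakeview
Overall: Northfield 1620/2957 = 54.8%, Lakeview 2144/4942 = 43.4% → Northfield
Lakeview wins each credit group but Northfield wins overall — the comparison reverses. Lakeview's applications skew toward subprime, which has a lower base rate.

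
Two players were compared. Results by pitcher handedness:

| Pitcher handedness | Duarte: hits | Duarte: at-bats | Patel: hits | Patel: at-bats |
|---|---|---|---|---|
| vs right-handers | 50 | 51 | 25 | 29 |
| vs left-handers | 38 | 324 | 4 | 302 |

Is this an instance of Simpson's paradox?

No

Vs right-handers: Duarte 50/51 = 98.0%, Patel 25/29 = 86.2% → Duarte
Vs left-handers: Duarte 38/324 = 11.7%, Patel 4/302 = 1.3% → Duarte
Overall: Duarte 88/375 = 23.5%, Patel 29/331 = 8.8% → Duarte
Duarte wins overall and in every pitcher group — no reversal.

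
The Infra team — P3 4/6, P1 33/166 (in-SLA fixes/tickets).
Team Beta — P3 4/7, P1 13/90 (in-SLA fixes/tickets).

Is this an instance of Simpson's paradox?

No

P3: the Infra team 4/6 = 66.7%, Team Beta 4/7 = 57.1% → the Infra team
P1: the Infra team 33/166 = 19.9%, Team Beta 13/90 = 14.4% → the Infra team
Overall: the Infra team 37/172 = 21.5%, Team Beta 17/97 = 17.5% → the Infra team
The Infra team wins overall and in every ticket group — no reversal.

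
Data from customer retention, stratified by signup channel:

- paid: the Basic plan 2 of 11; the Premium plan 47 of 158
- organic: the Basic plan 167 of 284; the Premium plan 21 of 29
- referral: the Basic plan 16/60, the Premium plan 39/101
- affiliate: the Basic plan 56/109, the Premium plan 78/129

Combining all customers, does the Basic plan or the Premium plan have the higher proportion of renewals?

Paid: the Basic plan 2/11 = 18.2%, the Premium plan 47/158 = 29.7% → the Premium plan
Organic: the Basic plan 167/284 = 58.8%, the Premium plan 21/29 = 72.4% → the Premium plan
Referral: the Basic plan 16/60 = 26.7%, the Premium plan 39/101 = 38.6% → the Premium plan
Affiliate: the Basic plan 56/109 = 51.4%, the Premium plan 78/129 = 60.5% → the Premium plan
Overall: the Basic plan 241/464 = 51.9%, the Premium plan 185/417 = 44.4% → the Basic plan
(The Premium plan wins every signup group but the Basic plan wins overall — the Premium plan's customers skew toward the low-rate paid group.)

the Basic plan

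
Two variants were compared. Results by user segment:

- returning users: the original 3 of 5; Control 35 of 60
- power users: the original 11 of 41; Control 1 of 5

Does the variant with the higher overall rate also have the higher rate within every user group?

No

Returning users: the original 3/5 = 60.0%, Control 35/60 = 58.3% → the original
Power users: the original 11/41 = 26.8%, Control 1/5 = 20.0% → the original
Overall: the original 14/46 = 30.4%, Control 36/65 = 55.4% → Control
The original wins each user group but Control wins overall — the comparison reverses. The original's views skew toward power users, which has a lower base rate.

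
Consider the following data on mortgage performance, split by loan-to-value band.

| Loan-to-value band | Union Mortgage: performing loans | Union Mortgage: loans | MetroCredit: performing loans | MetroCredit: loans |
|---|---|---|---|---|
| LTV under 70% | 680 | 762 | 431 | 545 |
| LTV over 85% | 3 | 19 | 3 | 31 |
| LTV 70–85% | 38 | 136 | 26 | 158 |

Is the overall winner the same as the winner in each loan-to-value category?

LTV under 70%: Union Mortgage 680/762 = 89.2%, MetroCredit 431/545 = 79.1% → Union Mortgage
LTV over 85%: Union Mortgage 3/19 = 15.8%, MetroCredit 3/31 = 9.7% → Union Mortgage
LTV 70–85%: Union Mortgage 38/136 = 27.9%, MetroCredit 26/158 = 16.5% → Union Mortgage
Overall: Union Mortgage 721/917 = 78.6%, MetroCredit 460/734 = 62.7% → Union Mortgage
Union Mortgage wins overall and in every loan-to-value group — no reversal.

Yes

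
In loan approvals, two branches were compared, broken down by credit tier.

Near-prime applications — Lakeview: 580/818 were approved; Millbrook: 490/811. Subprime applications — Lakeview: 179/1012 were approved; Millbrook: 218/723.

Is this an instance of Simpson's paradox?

Near-prime: Lakeview 580/818 = 70.9%, Millbrook 490/811 = 60.4% → Lakeview
Subprime: Lakeview 179/1012 = 17.7%, Millbrook 218/723 = 30.2% → Millbrook
Overall: Lakeview 759/1830 = 41.5%, Millbrook 708/1534 = 46.2% → Millbrook
Neither sweeps: Lakeview wins 1 of 2 groups, Millbrook wins 1. Millbrook wins overall but not every group — no Simpson reversal.

No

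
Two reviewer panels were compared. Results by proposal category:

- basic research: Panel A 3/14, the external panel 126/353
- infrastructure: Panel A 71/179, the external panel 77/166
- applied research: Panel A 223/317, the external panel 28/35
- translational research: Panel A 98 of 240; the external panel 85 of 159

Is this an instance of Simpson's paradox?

Yes

Basic research: Panel A 3/14 = 21.4%, the external panel 126/353 = 35.7% → the external panel
Infrastructure: Panel A 71/179 = 39.7%, the external panel 77/166 = 46.4% → the external panel
Applied research: Panel A 223/317 = 70.3%, the external panel 28/35 = 80.0% → the external panel
Translational research: Panel A 98/240 = 40.8%, the external panel 85/159 = 53.5% → the external panel
Overall: Panel A 395/750 = 52.7%, the external panel 316/713 = 44.3% → Panel A
The external panel wins each proposal group but Panel A wins overall — the comparison reverses. The external panel's proposals skew toward basic research, which has a lower base rate.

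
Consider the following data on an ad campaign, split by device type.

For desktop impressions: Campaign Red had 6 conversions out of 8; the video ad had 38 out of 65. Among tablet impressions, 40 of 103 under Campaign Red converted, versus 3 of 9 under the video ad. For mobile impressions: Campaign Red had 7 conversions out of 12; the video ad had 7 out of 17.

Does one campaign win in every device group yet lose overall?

Yes

Desktop: Campaign Red 6/8 = 75.0%, the video ad 38/65 = 58.5% → Campaign Red
Tablet: Campaign Red 40/103 = 38.8%, the video ad 3/9 = 33.3% → Campaign Red
Mobile: Campaign Red 7/12 = 58.3%, the video ad 7/17 = 41.2% → Campaign Red
Overall: Campaign Red 53/123 = 43.1%, the video ad 48/91 = 52.7% → the video ad
Campaign Red wins each device group but the video ad wins overall — the comparison reverses. Campaign Red's impressions skew toward tablet, which has a lower base rate.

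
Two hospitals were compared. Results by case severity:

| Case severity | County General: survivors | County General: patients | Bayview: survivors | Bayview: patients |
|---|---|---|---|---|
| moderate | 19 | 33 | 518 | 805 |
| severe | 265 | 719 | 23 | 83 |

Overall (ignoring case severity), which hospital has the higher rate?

Bayview

Moderate: County General 19/33 = 57.6%, Bayview 518/805 = 64.3% → Bayview
Severe: County General 265/719 = 36.9%, Bayview 23/83 = 27.7% → County General
Overall: County General 284/752 = 37.8%, Bayview 541/888 = 60.9% → Bayview
(Neither sweeps every case group, but Bayview has the higher pooled rate.)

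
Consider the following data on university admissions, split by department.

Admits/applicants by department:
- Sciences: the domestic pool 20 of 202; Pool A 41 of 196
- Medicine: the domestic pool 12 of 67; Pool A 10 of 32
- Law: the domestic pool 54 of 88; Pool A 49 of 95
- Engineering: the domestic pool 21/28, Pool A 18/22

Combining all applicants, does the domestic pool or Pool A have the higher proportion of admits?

Pool A

Sciences: the domestic pool 20/202 = 9.9%, Pool A 41/196 = 20.9% → Pool A
Medicine: the domestic pool 12/67 = 17.9%, Pool A 10/32 = 31.2% → Pool A
Law: the domestic pool 54/88 = 61.4%, Pool A 49/95 = 51.6% → the domestic pool
Engineering: the domestic pool 21/28 = 75.0%, Pool A 18/22 = 81.8% → Pool A
Overall: the domestic pool 107/385 = 27.8%, Pool A 118/345 = 34.2% → Pool A
(Neither sweeps every department group, but Pool A has the higher pooled rate.)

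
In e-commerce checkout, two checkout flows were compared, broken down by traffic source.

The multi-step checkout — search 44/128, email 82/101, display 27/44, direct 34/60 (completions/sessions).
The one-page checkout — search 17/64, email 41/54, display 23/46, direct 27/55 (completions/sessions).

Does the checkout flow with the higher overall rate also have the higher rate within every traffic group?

Yes

Search: the multi-step checkout 44/128 = 34.4%, the one-page checkout 17/64 = 26.6% → the multi-step checkout
Email: the multi-step checkout 82/101 = 81.2%, the one-page checkout 41/54 = 75.9% → the multi-step checkout
Display: the multi-step checkout 27/44 = 61.4%, the one-page checkout 23/46 = 50.0% → the multi-step checkout
Direct: the multi-step checkout 34/60 = 56.7%, the one-page checkout 27/55 = 49.1% → the multi-step checkout
Overall: the multi-step checkout 187/333 = 56.2%, the one-page checkout 108/219 = 49.3% → the multi-step checkout
The multi-step checkout wins overall and in every traffic group — no reversal.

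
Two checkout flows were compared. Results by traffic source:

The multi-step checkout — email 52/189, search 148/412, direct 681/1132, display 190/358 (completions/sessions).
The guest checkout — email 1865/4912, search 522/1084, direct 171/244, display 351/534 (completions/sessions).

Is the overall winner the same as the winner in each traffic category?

No

Email: the multi-step checkout 52/189 = 27.5%, the guest checkout 1865/4912 = 38.0% → the guest checkout
Search: the multi-step checkout 148/412 = 35.9%, the guest checkout 522/1084 = 48.2% → the guest checkout
Direct: the multi-step checkout 681/1132 = 60.2%, the guest checkout 171/244 = 70.1% → the guest checkout
Display: the multi-step checkout 190/358 = 53.1%, the guest checkout 351/534 = 65.7% → the guest checkout
Overall: the multi-step checkout 1071/2091 = 51.2%, the guest checkout 2909/6774 = 42.9% → the multi-step checkout
The guest checkout wins each traffic group but the multi-step checkout wins overall — the comparison reverses. The guest checkout's sessions skew toward email, which has a lower base rate.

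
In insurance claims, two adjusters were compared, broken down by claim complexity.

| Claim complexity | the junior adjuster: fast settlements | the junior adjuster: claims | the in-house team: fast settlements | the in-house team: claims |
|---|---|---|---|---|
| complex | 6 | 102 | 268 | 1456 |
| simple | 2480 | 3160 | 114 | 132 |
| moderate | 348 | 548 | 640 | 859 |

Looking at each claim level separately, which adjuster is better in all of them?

Complex: the junior adjuster 6/102 = 5.9%, the in-house team 268/1456 = 18.4% → the in-house team
Simple: the junior adjuster 2480/3160 = 78.5%, the in-house team 114/132 = 86.4% → the in-house team
Moderate: the junior adjuster 348/548 = 63.5%, the in-house team 640/859 = 74.5% → the in-house team
The in-house team has the higher rate in all 3 groups.

the in-house team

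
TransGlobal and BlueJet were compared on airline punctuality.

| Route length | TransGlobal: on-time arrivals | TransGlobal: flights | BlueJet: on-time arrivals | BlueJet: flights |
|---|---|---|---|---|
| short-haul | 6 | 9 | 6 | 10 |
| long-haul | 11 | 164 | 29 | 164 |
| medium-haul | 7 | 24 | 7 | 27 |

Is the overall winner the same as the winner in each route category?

Short-haul: TransGlobal 6/9 = 66.7%, BlueJet 6/10 = 60.0% → TransGlobal
Long-haul: TransGlobal 11/164 = 6.7%, BlueJet 29/164 = 17.7% → BlueJet
Medium-haul: TransGlobal 7/24 = 29.2%, BlueJet 7/27 = 25.9% → TransGlobal
Overall: TransGlobal 24/197 = 12.2%, BlueJet 42/201 = 20.9% → BlueJet
Neither sweeps: TransGlobal wins 2 of 3 groups, BlueJet wins 1. BlueJet wins overall but not every group — no Simpson reversal.

No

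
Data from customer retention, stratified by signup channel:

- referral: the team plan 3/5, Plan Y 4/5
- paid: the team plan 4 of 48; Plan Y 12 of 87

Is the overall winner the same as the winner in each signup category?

Yes

Referral: the team plan 3/5 = 60.0%, Plan Y 4/5 = 80.0% → Plan Y
Paid: the team plan 4/48 = 8.3%, Plan Y 12/87 = 13.8% → Plan Y
Overall: the team plan 7/53 = 13.2%, Plan Y 16/92 = 17.4% → Plan Y
Plan Y wins overall and in every signup group — no reversal.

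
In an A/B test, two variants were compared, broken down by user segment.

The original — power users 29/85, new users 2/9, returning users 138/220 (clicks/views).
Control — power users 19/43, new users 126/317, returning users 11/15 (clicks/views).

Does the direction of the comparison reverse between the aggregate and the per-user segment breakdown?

Power users: the original 29/85 = 34.1%, Control 19/43 = 44.2% → Control
New users: the original 2/9 = 22.2%, Control 126/317 = 39.7% → Control
Returning users: the original 138/220 = 62.7%, Control 11/15 = 73.3% → Control
Overall: the original 169/314 = 53.8%, Control 156/375 = 41.6% → the original
Control wins each user group but the original wins overall — the comparison reverses. Control's views skew toward new users, which has a lower base rate.

Yes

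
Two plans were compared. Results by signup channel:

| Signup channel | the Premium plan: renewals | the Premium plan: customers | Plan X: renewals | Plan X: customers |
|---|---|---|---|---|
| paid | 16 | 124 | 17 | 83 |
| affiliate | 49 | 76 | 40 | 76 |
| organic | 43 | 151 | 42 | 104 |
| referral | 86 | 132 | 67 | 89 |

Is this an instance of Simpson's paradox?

No

Paid: the Premium plan 16/124 = 12.9%, Plan X 17/83 = 20.5% → Plan X
Affiliate: the Premium plan 49/76 = 64.5%, Plan X 40/76 = 52.6% → the Premium plan
Organic: the Premium plan 43/151 = 28.5%, Plan X 42/104 = 40.4% → Plan X
Referral: the Premium plan 86/132 = 65.2%, Plan X 67/89 = 75.3% → Plan X
Overall: the Premium plan 194/483 = 40.2%, Plan X 166/352 = 47.2% → Plan X
Neither sweeps: the Premium plan wins 1 of 4 groups, Plan X wins 3. Plan X wins overall but not every group — no Simpson reversal.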